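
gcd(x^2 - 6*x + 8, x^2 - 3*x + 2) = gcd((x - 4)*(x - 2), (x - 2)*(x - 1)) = x - 2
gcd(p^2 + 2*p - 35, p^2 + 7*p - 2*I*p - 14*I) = p + 7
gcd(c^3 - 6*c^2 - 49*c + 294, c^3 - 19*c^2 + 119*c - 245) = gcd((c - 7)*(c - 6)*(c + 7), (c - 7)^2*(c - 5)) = c - 7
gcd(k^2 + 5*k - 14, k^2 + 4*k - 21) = k + 7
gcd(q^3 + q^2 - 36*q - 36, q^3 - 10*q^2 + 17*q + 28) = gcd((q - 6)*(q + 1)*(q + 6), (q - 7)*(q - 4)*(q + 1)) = q + 1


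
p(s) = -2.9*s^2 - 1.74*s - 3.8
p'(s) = -5.8*s - 1.74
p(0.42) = -5.04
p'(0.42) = -4.18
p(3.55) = -46.52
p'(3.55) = -22.33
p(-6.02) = -98.42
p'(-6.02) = 33.18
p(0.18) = -4.21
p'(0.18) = -2.78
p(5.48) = -100.42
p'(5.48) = -33.52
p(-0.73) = -4.08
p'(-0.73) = 2.49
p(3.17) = -38.46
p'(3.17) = -20.13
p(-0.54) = -3.71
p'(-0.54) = 1.39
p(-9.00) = -223.04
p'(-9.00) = 50.46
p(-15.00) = -630.20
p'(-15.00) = 85.26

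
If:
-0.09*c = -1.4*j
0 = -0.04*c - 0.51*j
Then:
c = 0.00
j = 0.00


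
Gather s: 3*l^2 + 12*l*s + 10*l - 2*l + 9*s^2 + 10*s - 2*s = 3*l^2 + 8*l + 9*s^2 + s*(12*l + 8)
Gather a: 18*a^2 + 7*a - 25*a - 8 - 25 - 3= 18*a^2 - 18*a - 36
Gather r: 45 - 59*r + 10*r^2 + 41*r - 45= 10*r^2 - 18*r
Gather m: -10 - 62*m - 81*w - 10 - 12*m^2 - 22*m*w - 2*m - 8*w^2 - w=-12*m^2 + m*(-22*w - 64) - 8*w^2 - 82*w - 20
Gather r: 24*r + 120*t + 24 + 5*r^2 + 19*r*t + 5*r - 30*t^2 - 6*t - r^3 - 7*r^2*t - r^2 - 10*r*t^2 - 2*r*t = -r^3 + r^2*(4 - 7*t) + r*(-10*t^2 + 17*t + 29) - 30*t^2 + 114*t + 24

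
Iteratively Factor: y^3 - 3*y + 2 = (y - 1)*(y^2 + y - 2) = (y - 1)*(y + 2)*(y - 1)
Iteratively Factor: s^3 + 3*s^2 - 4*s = (s)*(s^2 + 3*s - 4) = s*(s + 4)*(s - 1)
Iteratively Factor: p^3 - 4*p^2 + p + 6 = (p + 1)*(p^2 - 5*p + 6) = (p - 2)*(p + 1)*(p - 3)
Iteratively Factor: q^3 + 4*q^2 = (q)*(q^2 + 4*q) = q*(q + 4)*(q)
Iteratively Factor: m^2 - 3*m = (m)*(m - 3)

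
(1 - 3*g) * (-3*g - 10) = 9*g^2 + 27*g - 10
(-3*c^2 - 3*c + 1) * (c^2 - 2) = -3*c^4 - 3*c^3 + 7*c^2 + 6*c - 2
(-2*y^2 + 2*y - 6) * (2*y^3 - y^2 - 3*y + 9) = -4*y^5 + 6*y^4 - 8*y^3 - 18*y^2 + 36*y - 54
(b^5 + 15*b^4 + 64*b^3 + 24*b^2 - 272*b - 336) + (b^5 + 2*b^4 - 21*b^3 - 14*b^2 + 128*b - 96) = 2*b^5 + 17*b^4 + 43*b^3 + 10*b^2 - 144*b - 432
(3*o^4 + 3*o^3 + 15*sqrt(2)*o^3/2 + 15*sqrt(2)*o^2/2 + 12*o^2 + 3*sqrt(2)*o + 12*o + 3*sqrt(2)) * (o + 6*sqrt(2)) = 3*o^5 + 3*o^4 + 51*sqrt(2)*o^4/2 + 51*sqrt(2)*o^3/2 + 102*o^3 + 102*o^2 + 75*sqrt(2)*o^2 + 36*o + 75*sqrt(2)*o + 36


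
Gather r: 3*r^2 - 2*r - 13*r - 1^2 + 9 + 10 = 3*r^2 - 15*r + 18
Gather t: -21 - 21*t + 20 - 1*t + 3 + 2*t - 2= -20*t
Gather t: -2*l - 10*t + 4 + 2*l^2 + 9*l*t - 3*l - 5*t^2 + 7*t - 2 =2*l^2 - 5*l - 5*t^2 + t*(9*l - 3) + 2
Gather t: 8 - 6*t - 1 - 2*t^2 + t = -2*t^2 - 5*t + 7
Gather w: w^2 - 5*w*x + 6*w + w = w^2 + w*(7 - 5*x)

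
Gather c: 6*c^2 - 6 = 6*c^2 - 6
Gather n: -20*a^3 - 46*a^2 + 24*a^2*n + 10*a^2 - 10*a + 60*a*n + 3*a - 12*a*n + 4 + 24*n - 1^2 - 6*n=-20*a^3 - 36*a^2 - 7*a + n*(24*a^2 + 48*a + 18) + 3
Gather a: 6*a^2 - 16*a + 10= 6*a^2 - 16*a + 10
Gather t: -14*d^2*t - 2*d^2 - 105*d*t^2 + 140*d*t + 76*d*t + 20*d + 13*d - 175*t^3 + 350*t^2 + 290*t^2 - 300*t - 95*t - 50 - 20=-2*d^2 + 33*d - 175*t^3 + t^2*(640 - 105*d) + t*(-14*d^2 + 216*d - 395) - 70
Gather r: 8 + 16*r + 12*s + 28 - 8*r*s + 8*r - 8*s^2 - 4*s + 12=r*(24 - 8*s) - 8*s^2 + 8*s + 48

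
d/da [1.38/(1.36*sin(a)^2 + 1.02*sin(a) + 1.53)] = -(3.7536*sin(a) + 1.4076)*cos(a)/(1.36*sin(a)^2 + 1.02*sin(a) + 1.53)^2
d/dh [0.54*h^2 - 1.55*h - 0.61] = 1.08*h - 1.55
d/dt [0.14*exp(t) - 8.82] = 0.14*exp(t)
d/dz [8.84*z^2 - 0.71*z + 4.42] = 17.68*z - 0.71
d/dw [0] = 0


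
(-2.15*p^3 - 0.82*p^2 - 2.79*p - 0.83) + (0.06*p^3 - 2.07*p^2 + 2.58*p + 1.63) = -2.09*p^3 - 2.89*p^2 - 0.21*p + 0.8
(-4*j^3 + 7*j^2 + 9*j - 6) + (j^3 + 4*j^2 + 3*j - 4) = -3*j^3 + 11*j^2 + 12*j - 10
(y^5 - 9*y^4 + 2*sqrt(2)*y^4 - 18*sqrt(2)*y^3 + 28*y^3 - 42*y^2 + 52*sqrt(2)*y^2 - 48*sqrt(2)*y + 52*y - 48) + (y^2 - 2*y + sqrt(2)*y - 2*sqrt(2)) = y^5 - 9*y^4 + 2*sqrt(2)*y^4 - 18*sqrt(2)*y^3 + 28*y^3 - 41*y^2 + 52*sqrt(2)*y^2 - 47*sqrt(2)*y + 50*y - 48 - 2*sqrt(2)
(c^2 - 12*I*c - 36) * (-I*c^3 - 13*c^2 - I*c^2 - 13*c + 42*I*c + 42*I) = -I*c^5 - 25*c^4 - I*c^4 - 25*c^3 + 234*I*c^3 + 972*c^2 + 234*I*c^2 + 972*c - 1512*I*c - 1512*I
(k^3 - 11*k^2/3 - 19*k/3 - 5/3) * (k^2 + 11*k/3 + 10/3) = k^5 - 148*k^3/9 - 334*k^2/9 - 245*k/9 - 50/9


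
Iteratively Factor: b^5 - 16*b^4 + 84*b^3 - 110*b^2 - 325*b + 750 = (b - 5)*(b^4 - 11*b^3 + 29*b^2 + 35*b - 150) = (b - 5)^2*(b^3 - 6*b^2 - b + 30) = (b - 5)^3*(b^2 - b - 6) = (b - 5)^3*(b - 3)*(b + 2)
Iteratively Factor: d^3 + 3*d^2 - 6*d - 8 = (d - 2)*(d^2 + 5*d + 4) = (d - 2)*(d + 4)*(d + 1)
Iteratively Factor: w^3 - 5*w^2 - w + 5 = (w - 1)*(w^2 - 4*w - 5) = (w - 1)*(w + 1)*(w - 5)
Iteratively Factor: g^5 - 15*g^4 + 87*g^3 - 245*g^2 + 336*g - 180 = (g - 2)*(g^4 - 13*g^3 + 61*g^2 - 123*g + 90) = (g - 3)*(g - 2)*(g^3 - 10*g^2 + 31*g - 30) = (g - 3)*(g - 2)^2*(g^2 - 8*g + 15) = (g - 3)^2*(g - 2)^2*(g - 5)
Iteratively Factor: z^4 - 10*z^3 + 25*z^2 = (z - 5)*(z^3 - 5*z^2) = z*(z - 5)*(z^2 - 5*z) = z*(z - 5)^2*(z)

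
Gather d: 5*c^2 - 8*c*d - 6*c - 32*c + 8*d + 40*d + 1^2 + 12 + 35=5*c^2 - 38*c + d*(48 - 8*c) + 48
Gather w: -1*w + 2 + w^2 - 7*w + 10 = w^2 - 8*w + 12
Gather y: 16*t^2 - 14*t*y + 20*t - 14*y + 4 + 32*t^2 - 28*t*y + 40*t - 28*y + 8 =48*t^2 + 60*t + y*(-42*t - 42) + 12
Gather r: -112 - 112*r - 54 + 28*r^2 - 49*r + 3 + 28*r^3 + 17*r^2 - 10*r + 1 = 28*r^3 + 45*r^2 - 171*r - 162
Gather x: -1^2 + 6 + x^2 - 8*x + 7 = x^2 - 8*x + 12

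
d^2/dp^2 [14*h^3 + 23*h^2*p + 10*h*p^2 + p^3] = 20*h + 6*p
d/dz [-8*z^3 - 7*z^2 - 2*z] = -24*z^2 - 14*z - 2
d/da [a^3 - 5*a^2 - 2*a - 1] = 3*a^2 - 10*a - 2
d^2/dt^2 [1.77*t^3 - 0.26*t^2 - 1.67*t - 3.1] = 10.62*t - 0.52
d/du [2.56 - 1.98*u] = -1.98000000000000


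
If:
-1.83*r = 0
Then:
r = 0.00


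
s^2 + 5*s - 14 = (s - 2)*(s + 7)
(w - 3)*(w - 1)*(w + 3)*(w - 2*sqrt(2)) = w^4 - 2*sqrt(2)*w^3 - w^3 - 9*w^2 + 2*sqrt(2)*w^2 + 9*w + 18*sqrt(2)*w - 18*sqrt(2)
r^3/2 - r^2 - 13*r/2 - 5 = (r/2 + 1/2)*(r - 5)*(r + 2)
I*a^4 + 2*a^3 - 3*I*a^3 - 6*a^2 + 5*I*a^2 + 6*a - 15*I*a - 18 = (a - 3)*(a - 3*I)*(a + 2*I)*(I*a + 1)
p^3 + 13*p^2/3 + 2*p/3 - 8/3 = (p - 2/3)*(p + 1)*(p + 4)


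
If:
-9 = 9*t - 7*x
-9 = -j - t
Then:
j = 10 - 7*x/9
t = 7*x/9 - 1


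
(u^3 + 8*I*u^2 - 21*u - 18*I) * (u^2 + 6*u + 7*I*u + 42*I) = u^5 + 6*u^4 + 15*I*u^4 - 77*u^3 + 90*I*u^3 - 462*u^2 - 165*I*u^2 + 126*u - 990*I*u + 756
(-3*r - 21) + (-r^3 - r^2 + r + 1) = -r^3 - r^2 - 2*r - 20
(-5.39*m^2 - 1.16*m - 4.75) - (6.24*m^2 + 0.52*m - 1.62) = -11.63*m^2 - 1.68*m - 3.13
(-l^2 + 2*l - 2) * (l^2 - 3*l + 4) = -l^4 + 5*l^3 - 12*l^2 + 14*l - 8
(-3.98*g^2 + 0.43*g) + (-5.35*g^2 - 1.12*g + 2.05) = -9.33*g^2 - 0.69*g + 2.05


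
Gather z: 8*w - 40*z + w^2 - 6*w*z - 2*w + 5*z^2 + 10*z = w^2 + 6*w + 5*z^2 + z*(-6*w - 30)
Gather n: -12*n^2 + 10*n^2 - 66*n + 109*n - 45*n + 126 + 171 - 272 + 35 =-2*n^2 - 2*n + 60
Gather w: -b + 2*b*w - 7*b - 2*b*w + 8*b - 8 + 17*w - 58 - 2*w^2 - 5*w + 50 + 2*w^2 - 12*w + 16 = 0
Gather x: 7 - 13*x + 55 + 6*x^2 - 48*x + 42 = 6*x^2 - 61*x + 104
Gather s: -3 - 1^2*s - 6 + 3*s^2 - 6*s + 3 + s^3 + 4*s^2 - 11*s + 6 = s^3 + 7*s^2 - 18*s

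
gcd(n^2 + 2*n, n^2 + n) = n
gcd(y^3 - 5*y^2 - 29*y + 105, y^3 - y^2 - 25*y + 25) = y + 5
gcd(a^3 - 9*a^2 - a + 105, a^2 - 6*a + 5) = a - 5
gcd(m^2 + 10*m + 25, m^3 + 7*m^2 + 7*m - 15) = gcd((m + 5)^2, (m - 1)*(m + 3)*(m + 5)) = m + 5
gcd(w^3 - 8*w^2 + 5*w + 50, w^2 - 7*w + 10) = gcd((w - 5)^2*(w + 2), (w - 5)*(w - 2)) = w - 5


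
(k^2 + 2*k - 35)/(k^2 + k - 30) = (k + 7)/(k + 6)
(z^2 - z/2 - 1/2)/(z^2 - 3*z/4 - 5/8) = 4*(z - 1)/(4*z - 5)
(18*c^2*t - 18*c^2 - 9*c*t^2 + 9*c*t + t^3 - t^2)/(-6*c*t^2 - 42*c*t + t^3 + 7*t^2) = (-3*c*t + 3*c + t^2 - t)/(t*(t + 7))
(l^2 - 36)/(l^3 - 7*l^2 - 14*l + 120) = (l + 6)/(l^2 - l - 20)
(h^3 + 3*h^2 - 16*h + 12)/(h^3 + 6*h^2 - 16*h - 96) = (h^2 - 3*h + 2)/(h^2 - 16)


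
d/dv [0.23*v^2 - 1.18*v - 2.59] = 0.46*v - 1.18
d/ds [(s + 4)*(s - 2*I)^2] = (s - 2*I)*(3*s + 8 - 2*I)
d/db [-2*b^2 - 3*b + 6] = -4*b - 3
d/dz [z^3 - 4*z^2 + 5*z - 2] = 3*z^2 - 8*z + 5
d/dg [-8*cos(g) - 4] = 8*sin(g)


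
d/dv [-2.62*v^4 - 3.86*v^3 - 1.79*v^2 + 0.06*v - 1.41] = -10.48*v^3 - 11.58*v^2 - 3.58*v + 0.06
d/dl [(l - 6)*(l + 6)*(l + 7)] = 3*l^2 + 14*l - 36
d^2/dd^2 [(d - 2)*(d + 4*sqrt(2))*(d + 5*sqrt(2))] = 6*d - 4 + 18*sqrt(2)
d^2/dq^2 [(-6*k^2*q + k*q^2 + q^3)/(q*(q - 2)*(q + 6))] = 2*(-18*k^2*q^2 - 72*k^2*q - 168*k^2 + k*q^3 + 36*k*q + 48*k - 4*q^3 + 36*q^2 + 144)/(q^6 + 12*q^5 + 12*q^4 - 224*q^3 - 144*q^2 + 1728*q - 1728)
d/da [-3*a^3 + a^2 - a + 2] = -9*a^2 + 2*a - 1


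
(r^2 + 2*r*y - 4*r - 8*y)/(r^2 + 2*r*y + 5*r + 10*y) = (r - 4)/(r + 5)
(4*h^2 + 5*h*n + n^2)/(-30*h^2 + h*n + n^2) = (4*h^2 + 5*h*n + n^2)/(-30*h^2 + h*n + n^2)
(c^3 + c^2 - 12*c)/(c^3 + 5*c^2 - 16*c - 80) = c*(c - 3)/(c^2 + c - 20)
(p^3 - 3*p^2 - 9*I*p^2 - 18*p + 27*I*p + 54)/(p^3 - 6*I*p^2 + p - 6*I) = (p^2 - 3*p*(1 + I) + 9*I)/(p^2 + 1)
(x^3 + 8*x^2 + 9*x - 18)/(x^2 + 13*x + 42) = (x^2 + 2*x - 3)/(x + 7)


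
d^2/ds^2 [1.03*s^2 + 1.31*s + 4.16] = 2.06000000000000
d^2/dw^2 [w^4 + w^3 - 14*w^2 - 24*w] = 12*w^2 + 6*w - 28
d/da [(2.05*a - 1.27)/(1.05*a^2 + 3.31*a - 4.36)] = (-2.1525*a^2 + 2.667*a - 4.7343)/(1.1025*a^4 + 6.951*a^3 + 1.8001*a^2 - 28.8632*a + 19.0096)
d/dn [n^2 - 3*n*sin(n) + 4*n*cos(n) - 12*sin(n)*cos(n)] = -4*n*sin(n) - 3*n*cos(n) + 2*n - 3*sin(n) + 4*cos(n) - 12*cos(2*n)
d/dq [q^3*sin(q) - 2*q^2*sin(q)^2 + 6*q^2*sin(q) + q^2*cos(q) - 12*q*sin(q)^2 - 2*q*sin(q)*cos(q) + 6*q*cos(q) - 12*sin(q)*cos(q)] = q^3*cos(q) + 2*q^2*sin(q) - 2*q^2*sin(2*q) + 6*q^2*cos(q) + 6*q*sin(q) - 12*q*sin(2*q) + 2*q*cos(q) - 2*q - sin(2*q) + 6*cos(q) - 6*cos(2*q) - 6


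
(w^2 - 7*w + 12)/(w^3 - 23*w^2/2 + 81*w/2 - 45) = 2*(w - 4)/(2*w^2 - 17*w + 30)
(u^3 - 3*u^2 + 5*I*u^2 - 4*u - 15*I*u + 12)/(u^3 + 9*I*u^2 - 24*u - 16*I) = (u - 3)/(u + 4*I)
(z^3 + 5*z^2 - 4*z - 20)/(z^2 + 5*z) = z - 4/z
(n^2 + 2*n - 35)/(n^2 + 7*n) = (n - 5)/n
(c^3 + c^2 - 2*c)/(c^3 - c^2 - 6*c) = (c - 1)/(c - 3)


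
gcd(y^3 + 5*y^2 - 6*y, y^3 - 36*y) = y^2 + 6*y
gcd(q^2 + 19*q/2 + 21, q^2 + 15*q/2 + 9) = q + 6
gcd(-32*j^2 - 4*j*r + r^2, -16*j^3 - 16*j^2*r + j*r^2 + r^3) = 4*j + r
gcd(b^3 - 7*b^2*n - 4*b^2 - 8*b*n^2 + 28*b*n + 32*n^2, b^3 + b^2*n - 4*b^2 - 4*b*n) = b^2 + b*n - 4*b - 4*n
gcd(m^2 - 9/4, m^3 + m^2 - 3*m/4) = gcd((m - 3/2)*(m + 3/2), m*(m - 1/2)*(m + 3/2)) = m + 3/2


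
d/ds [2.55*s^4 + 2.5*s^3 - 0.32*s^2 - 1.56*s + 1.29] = 10.2*s^3 + 7.5*s^2 - 0.64*s - 1.56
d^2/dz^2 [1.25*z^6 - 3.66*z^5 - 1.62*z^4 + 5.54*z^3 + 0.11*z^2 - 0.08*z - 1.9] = 37.5*z^4 - 73.2*z^3 - 19.44*z^2 + 33.24*z + 0.22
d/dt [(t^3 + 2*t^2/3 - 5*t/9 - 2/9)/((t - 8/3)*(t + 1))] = (9*t^2 - 48*t + 10)/(9*t^2 - 48*t + 64)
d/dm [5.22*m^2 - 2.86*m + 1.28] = 10.44*m - 2.86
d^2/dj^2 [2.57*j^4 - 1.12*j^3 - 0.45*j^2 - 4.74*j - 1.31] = 30.84*j^2 - 6.72*j - 0.9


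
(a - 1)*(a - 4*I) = a^2 - a - 4*I*a + 4*I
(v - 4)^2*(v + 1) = v^3 - 7*v^2 + 8*v + 16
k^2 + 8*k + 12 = (k + 2)*(k + 6)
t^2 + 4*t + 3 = (t + 1)*(t + 3)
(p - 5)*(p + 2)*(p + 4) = p^3 + p^2 - 22*p - 40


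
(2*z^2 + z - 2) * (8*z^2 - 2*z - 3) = 16*z^4 + 4*z^3 - 24*z^2 + z + 6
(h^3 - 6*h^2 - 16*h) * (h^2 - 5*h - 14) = h^5 - 11*h^4 + 164*h^2 + 224*h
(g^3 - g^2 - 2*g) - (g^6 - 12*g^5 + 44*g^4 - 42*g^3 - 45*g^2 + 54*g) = -g^6 + 12*g^5 - 44*g^4 + 43*g^3 + 44*g^2 - 56*g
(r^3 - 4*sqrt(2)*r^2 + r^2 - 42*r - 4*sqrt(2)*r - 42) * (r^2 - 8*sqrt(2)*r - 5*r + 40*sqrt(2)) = r^5 - 12*sqrt(2)*r^4 - 4*r^4 + 17*r^3 + 48*sqrt(2)*r^3 - 88*r^2 + 396*sqrt(2)*r^2 - 1344*sqrt(2)*r - 110*r - 1680*sqrt(2)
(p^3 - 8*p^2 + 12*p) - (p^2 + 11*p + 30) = p^3 - 9*p^2 + p - 30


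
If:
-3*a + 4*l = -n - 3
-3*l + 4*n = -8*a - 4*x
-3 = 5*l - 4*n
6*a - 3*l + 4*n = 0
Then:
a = -11/50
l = -21/25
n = -3/10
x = 11/100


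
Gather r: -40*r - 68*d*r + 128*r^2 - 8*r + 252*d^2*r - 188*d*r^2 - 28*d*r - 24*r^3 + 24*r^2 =-24*r^3 + r^2*(152 - 188*d) + r*(252*d^2 - 96*d - 48)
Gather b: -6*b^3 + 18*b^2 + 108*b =-6*b^3 + 18*b^2 + 108*b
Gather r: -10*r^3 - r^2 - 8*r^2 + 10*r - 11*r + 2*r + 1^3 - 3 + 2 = -10*r^3 - 9*r^2 + r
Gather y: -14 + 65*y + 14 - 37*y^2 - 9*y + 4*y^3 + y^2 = 4*y^3 - 36*y^2 + 56*y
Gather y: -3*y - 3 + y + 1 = -2*y - 2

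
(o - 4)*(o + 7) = o^2 + 3*o - 28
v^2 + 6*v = v*(v + 6)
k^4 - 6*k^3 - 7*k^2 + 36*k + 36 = (k - 6)*(k - 3)*(k + 1)*(k + 2)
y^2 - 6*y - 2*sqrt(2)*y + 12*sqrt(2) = (y - 6)*(y - 2*sqrt(2))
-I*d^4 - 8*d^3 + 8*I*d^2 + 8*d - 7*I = (d + 1)*(d - 7*I)*(d - I)*(-I*d + I)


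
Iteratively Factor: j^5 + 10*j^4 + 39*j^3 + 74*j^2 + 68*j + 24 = (j + 2)*(j^4 + 8*j^3 + 23*j^2 + 28*j + 12) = (j + 1)*(j + 2)*(j^3 + 7*j^2 + 16*j + 12) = (j + 1)*(j + 2)^2*(j^2 + 5*j + 6) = (j + 1)*(j + 2)^2*(j + 3)*(j + 2)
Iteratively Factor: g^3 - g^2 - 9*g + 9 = (g - 1)*(g^2 - 9) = (g - 3)*(g - 1)*(g + 3)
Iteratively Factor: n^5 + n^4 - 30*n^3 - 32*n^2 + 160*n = (n - 5)*(n^4 + 6*n^3 - 32*n) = n*(n - 5)*(n^3 + 6*n^2 - 32) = n*(n - 5)*(n - 2)*(n^2 + 8*n + 16) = n*(n - 5)*(n - 2)*(n + 4)*(n + 4)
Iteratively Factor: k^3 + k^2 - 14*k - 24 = (k + 2)*(k^2 - k - 12) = (k + 2)*(k + 3)*(k - 4)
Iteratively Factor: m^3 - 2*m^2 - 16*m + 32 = (m - 2)*(m^2 - 16) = (m - 4)*(m - 2)*(m + 4)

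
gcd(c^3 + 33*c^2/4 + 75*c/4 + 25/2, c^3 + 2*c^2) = c + 2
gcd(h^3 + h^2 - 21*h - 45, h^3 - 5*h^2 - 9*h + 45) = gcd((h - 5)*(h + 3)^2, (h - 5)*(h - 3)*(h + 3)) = h^2 - 2*h - 15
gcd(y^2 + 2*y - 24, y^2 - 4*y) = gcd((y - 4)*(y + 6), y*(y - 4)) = y - 4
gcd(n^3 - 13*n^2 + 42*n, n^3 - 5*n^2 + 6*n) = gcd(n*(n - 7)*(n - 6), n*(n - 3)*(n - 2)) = n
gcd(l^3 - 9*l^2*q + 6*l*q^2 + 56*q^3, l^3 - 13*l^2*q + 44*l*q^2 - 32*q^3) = -l + 4*q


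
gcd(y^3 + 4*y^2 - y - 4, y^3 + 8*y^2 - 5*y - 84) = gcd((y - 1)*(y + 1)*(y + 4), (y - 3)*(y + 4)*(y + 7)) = y + 4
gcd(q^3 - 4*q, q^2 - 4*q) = q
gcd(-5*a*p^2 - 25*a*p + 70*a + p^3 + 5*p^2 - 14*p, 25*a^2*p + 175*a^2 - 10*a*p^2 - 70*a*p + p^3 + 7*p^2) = -5*a*p - 35*a + p^2 + 7*p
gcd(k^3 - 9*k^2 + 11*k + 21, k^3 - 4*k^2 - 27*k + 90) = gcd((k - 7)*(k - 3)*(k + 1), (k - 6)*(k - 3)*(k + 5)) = k - 3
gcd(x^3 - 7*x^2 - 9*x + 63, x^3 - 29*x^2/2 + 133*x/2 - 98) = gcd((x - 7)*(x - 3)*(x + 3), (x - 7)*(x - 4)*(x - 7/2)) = x - 7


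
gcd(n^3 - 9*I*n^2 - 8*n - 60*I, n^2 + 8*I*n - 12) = n + 2*I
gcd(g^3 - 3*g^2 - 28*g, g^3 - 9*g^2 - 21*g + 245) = g - 7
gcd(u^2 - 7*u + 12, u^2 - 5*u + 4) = u - 4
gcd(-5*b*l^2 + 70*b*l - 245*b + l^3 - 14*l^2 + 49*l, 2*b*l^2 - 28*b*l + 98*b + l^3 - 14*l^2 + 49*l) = l^2 - 14*l + 49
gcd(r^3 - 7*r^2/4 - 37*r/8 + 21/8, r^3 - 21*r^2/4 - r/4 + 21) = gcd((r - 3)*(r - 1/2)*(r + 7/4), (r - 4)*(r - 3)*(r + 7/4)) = r^2 - 5*r/4 - 21/4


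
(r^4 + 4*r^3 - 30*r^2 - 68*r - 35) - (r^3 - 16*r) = r^4 + 3*r^3 - 30*r^2 - 52*r - 35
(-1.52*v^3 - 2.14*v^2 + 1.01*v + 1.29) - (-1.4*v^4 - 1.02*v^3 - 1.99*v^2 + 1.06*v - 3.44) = 1.4*v^4 - 0.5*v^3 - 0.15*v^2 - 0.05*v + 4.73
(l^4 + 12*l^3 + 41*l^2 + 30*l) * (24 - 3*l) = -3*l^5 - 12*l^4 + 165*l^3 + 894*l^2 + 720*l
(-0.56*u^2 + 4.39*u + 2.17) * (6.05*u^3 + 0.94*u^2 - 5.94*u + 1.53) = -3.388*u^5 + 26.0331*u^4 + 20.5815*u^3 - 24.8936*u^2 - 6.1731*u + 3.3201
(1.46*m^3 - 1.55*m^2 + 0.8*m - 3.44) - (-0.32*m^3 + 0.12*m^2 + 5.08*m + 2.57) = 1.78*m^3 - 1.67*m^2 - 4.28*m - 6.01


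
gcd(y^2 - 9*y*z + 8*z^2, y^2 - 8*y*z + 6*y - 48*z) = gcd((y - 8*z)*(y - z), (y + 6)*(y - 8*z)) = y - 8*z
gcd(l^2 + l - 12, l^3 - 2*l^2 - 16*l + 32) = l + 4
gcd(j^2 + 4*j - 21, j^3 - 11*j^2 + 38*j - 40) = 1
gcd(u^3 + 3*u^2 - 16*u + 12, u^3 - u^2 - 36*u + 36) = u^2 + 5*u - 6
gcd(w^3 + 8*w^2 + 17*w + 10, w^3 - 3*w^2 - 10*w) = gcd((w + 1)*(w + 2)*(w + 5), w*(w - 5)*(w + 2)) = w + 2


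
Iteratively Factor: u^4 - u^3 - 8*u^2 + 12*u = (u + 3)*(u^3 - 4*u^2 + 4*u) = u*(u + 3)*(u^2 - 4*u + 4) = u*(u - 2)*(u + 3)*(u - 2)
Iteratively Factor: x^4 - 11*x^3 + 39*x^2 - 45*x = (x - 3)*(x^3 - 8*x^2 + 15*x) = (x - 5)*(x - 3)*(x^2 - 3*x) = (x - 5)*(x - 3)^2*(x)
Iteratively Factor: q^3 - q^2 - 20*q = (q)*(q^2 - q - 20) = q*(q + 4)*(q - 5)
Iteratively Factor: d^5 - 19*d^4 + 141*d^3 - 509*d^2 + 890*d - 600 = (d - 3)*(d^4 - 16*d^3 + 93*d^2 - 230*d + 200) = (d - 3)*(d - 2)*(d^3 - 14*d^2 + 65*d - 100) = (d - 5)*(d - 3)*(d - 2)*(d^2 - 9*d + 20) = (d - 5)*(d - 4)*(d - 3)*(d - 2)*(d - 5)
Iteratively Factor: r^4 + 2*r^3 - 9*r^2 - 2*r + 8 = (r - 1)*(r^3 + 3*r^2 - 6*r - 8) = (r - 1)*(r + 4)*(r^2 - r - 2) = (r - 2)*(r - 1)*(r + 4)*(r + 1)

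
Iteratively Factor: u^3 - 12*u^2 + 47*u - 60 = (u - 4)*(u^2 - 8*u + 15) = (u - 4)*(u - 3)*(u - 5)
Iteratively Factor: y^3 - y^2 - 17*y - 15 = (y + 3)*(y^2 - 4*y - 5) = (y + 1)*(y + 3)*(y - 5)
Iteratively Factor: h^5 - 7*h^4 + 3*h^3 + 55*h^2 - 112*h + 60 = (h - 2)*(h^4 - 5*h^3 - 7*h^2 + 41*h - 30) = (h - 2)*(h - 1)*(h^3 - 4*h^2 - 11*h + 30) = (h - 5)*(h - 2)*(h - 1)*(h^2 + h - 6) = (h - 5)*(h - 2)^2*(h - 1)*(h + 3)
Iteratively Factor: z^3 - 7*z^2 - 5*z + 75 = (z - 5)*(z^2 - 2*z - 15) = (z - 5)^2*(z + 3)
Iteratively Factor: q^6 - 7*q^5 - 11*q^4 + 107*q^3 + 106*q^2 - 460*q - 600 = (q - 5)*(q^5 - 2*q^4 - 21*q^3 + 2*q^2 + 116*q + 120) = (q - 5)^2*(q^4 + 3*q^3 - 6*q^2 - 28*q - 24) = (q - 5)^2*(q + 2)*(q^3 + q^2 - 8*q - 12) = (q - 5)^2*(q + 2)^2*(q^2 - q - 6) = (q - 5)^2*(q - 3)*(q + 2)^2*(q + 2)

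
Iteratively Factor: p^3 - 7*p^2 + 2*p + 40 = (p - 5)*(p^2 - 2*p - 8) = (p - 5)*(p - 4)*(p + 2)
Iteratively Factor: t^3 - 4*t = (t)*(t^2 - 4) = t*(t - 2)*(t + 2)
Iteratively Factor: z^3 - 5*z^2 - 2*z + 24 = (z - 4)*(z^2 - z - 6) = (z - 4)*(z - 3)*(z + 2)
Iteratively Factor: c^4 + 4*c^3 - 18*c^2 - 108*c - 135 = (c + 3)*(c^3 + c^2 - 21*c - 45) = (c + 3)^2*(c^2 - 2*c - 15) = (c - 5)*(c + 3)^2*(c + 3)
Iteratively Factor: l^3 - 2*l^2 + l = (l - 1)*(l^2 - l) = l*(l - 1)*(l - 1)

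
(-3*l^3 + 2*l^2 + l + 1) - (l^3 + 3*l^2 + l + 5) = -4*l^3 - l^2 - 4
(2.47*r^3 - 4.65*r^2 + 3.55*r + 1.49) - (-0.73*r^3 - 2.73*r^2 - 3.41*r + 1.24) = 3.2*r^3 - 1.92*r^2 + 6.96*r + 0.25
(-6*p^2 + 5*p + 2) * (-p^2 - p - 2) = 6*p^4 + p^3 + 5*p^2 - 12*p - 4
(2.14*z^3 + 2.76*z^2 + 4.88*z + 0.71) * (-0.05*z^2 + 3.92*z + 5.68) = -0.107*z^5 + 8.2508*z^4 + 22.7304*z^3 + 34.7709*z^2 + 30.5016*z + 4.0328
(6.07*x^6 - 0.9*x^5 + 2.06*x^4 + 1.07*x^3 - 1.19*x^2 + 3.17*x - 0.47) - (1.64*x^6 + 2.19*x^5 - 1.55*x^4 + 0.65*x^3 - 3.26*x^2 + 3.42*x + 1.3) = 4.43*x^6 - 3.09*x^5 + 3.61*x^4 + 0.42*x^3 + 2.07*x^2 - 0.25*x - 1.77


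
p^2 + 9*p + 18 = (p + 3)*(p + 6)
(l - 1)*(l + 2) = l^2 + l - 2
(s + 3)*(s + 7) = s^2 + 10*s + 21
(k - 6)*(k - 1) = k^2 - 7*k + 6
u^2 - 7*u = u*(u - 7)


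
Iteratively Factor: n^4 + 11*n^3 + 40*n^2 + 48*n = (n + 4)*(n^3 + 7*n^2 + 12*n) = n*(n + 4)*(n^2 + 7*n + 12) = n*(n + 4)^2*(n + 3)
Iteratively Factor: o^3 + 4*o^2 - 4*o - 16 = (o + 4)*(o^2 - 4) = (o - 2)*(o + 4)*(o + 2)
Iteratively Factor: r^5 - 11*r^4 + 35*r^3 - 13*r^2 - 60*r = (r - 4)*(r^4 - 7*r^3 + 7*r^2 + 15*r) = (r - 4)*(r + 1)*(r^3 - 8*r^2 + 15*r) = (r - 5)*(r - 4)*(r + 1)*(r^2 - 3*r) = r*(r - 5)*(r - 4)*(r + 1)*(r - 3)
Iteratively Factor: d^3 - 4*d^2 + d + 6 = (d + 1)*(d^2 - 5*d + 6) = (d - 2)*(d + 1)*(d - 3)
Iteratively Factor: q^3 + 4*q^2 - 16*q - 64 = (q - 4)*(q^2 + 8*q + 16) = (q - 4)*(q + 4)*(q + 4)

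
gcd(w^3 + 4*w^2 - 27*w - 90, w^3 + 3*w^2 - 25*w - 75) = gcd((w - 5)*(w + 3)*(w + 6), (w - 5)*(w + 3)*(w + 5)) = w^2 - 2*w - 15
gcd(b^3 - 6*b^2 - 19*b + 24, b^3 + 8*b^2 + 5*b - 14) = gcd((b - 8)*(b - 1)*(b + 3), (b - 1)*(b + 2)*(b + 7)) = b - 1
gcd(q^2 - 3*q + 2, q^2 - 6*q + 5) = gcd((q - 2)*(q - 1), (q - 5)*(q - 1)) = q - 1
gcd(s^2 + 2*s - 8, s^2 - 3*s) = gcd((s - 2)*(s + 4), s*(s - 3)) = 1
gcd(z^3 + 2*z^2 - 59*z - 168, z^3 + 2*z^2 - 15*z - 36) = z + 3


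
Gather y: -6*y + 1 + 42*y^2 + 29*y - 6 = 42*y^2 + 23*y - 5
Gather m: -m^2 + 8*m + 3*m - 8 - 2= -m^2 + 11*m - 10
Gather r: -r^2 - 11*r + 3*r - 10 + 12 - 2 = -r^2 - 8*r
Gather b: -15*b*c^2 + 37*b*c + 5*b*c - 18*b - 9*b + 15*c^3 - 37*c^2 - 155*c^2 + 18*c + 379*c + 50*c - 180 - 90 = b*(-15*c^2 + 42*c - 27) + 15*c^3 - 192*c^2 + 447*c - 270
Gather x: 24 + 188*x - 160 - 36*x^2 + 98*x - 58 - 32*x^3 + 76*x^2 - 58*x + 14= -32*x^3 + 40*x^2 + 228*x - 180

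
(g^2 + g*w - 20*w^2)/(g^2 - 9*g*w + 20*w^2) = (-g - 5*w)/(-g + 5*w)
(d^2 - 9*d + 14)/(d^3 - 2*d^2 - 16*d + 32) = (d - 7)/(d^2 - 16)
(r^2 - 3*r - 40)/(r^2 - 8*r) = (r + 5)/r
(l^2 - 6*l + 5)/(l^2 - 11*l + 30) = (l - 1)/(l - 6)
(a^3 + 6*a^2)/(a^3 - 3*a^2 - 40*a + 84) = a^2/(a^2 - 9*a + 14)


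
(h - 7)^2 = h^2 - 14*h + 49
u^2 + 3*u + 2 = (u + 1)*(u + 2)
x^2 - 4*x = x*(x - 4)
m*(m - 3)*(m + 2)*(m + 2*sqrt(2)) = m^4 - m^3 + 2*sqrt(2)*m^3 - 6*m^2 - 2*sqrt(2)*m^2 - 12*sqrt(2)*m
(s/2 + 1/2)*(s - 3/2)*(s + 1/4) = s^3/2 - s^2/8 - 13*s/16 - 3/16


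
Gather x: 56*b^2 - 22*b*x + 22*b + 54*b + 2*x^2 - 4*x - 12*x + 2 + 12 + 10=56*b^2 + 76*b + 2*x^2 + x*(-22*b - 16) + 24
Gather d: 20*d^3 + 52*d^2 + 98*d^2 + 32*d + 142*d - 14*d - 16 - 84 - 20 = 20*d^3 + 150*d^2 + 160*d - 120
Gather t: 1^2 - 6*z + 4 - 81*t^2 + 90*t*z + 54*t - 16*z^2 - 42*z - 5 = -81*t^2 + t*(90*z + 54) - 16*z^2 - 48*z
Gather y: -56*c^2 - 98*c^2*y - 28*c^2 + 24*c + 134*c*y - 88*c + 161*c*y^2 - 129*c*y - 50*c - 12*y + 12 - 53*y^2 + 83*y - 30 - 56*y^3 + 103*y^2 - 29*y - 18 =-84*c^2 - 114*c - 56*y^3 + y^2*(161*c + 50) + y*(-98*c^2 + 5*c + 42) - 36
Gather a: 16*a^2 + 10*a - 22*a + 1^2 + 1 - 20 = 16*a^2 - 12*a - 18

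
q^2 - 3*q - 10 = (q - 5)*(q + 2)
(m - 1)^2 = m^2 - 2*m + 1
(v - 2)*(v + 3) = v^2 + v - 6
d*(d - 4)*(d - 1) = d^3 - 5*d^2 + 4*d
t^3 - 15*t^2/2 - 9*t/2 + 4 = (t - 8)*(t - 1/2)*(t + 1)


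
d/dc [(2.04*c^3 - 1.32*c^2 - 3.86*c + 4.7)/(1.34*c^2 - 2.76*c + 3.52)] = (2.7336*c^4 - 11.2608*c^3 + 30.358*c^2 - 21.8888*c - 0.6152)/(1.7956*c^4 - 7.3968*c^3 + 17.0512*c^2 - 19.4304*c + 12.3904)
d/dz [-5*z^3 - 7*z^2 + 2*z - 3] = -15*z^2 - 14*z + 2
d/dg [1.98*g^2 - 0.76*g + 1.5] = 3.96*g - 0.76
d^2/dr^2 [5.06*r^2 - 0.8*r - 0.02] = 10.1200000000000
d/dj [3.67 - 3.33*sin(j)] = -3.33*cos(j)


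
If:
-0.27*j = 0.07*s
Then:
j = -0.259259259259259*s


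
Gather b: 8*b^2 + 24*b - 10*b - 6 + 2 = 8*b^2 + 14*b - 4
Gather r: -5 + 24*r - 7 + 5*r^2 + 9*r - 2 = 5*r^2 + 33*r - 14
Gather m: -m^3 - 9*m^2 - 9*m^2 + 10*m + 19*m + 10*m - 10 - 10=-m^3 - 18*m^2 + 39*m - 20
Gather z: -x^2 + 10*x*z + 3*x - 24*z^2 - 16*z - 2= -x^2 + 3*x - 24*z^2 + z*(10*x - 16) - 2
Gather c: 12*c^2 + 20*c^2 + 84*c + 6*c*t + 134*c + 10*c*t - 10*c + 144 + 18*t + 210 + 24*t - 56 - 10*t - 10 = 32*c^2 + c*(16*t + 208) + 32*t + 288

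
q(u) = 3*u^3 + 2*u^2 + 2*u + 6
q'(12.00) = 1346.00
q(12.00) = 5502.00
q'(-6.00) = 302.00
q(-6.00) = -582.00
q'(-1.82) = 24.53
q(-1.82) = -9.10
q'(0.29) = 3.92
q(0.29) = 6.82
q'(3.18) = 105.73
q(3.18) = 129.06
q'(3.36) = 117.05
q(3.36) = 149.10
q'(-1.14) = 9.14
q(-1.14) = 1.87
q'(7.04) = 476.21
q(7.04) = 1165.94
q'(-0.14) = 1.62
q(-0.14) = 5.75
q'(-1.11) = 8.65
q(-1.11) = 2.14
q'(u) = 9*u^2 + 4*u + 2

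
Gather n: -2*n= -2*n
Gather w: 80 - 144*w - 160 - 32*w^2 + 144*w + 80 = -32*w^2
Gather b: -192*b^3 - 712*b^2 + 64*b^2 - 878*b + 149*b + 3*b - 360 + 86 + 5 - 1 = -192*b^3 - 648*b^2 - 726*b - 270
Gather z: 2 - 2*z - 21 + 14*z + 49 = 12*z + 30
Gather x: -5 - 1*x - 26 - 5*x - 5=-6*x - 36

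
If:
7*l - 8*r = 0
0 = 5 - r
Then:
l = 40/7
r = 5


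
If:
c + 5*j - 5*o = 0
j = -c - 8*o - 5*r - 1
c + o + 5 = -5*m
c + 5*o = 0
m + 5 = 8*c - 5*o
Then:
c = 100/229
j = -40/229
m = -245/229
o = -20/229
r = -129/1145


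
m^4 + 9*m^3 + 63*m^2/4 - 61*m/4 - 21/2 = (m - 1)*(m + 1/2)*(m + 7/2)*(m + 6)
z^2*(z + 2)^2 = z^4 + 4*z^3 + 4*z^2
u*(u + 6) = u^2 + 6*u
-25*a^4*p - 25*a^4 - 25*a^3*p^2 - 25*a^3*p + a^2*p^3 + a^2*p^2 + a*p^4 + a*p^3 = (-5*a + p)*(a + p)*(5*a + p)*(a*p + a)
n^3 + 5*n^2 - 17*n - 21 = (n - 3)*(n + 1)*(n + 7)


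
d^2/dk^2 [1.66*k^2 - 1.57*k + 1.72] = 3.32000000000000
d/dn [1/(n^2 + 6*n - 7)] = 2*(-n - 3)/(n^2 + 6*n - 7)^2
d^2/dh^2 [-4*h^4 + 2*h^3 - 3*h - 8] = 12*h*(1 - 4*h)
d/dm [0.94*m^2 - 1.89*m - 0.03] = 1.88*m - 1.89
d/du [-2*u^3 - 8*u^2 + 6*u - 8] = -6*u^2 - 16*u + 6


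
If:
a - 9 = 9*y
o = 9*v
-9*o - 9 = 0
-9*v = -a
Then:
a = -1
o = -1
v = -1/9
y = -10/9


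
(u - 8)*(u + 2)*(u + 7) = u^3 + u^2 - 58*u - 112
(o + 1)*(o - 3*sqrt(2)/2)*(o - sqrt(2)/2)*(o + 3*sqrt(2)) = o^4 + o^3 + sqrt(2)*o^3 - 21*o^2/2 + sqrt(2)*o^2 - 21*o/2 + 9*sqrt(2)*o/2 + 9*sqrt(2)/2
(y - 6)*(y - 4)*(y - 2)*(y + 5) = y^4 - 7*y^3 - 16*y^2 + 172*y - 240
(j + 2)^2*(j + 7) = j^3 + 11*j^2 + 32*j + 28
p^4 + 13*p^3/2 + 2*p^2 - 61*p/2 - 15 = (p - 2)*(p + 1/2)*(p + 3)*(p + 5)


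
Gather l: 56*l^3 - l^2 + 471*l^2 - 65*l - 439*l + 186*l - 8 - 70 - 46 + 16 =56*l^3 + 470*l^2 - 318*l - 108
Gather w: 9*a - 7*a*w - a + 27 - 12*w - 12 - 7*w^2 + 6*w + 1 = 8*a - 7*w^2 + w*(-7*a - 6) + 16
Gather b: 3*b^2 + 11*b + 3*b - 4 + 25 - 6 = 3*b^2 + 14*b + 15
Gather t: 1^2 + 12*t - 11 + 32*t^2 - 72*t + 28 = 32*t^2 - 60*t + 18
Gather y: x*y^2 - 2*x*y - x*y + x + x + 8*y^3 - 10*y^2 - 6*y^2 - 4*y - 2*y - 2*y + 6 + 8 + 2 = 2*x + 8*y^3 + y^2*(x - 16) + y*(-3*x - 8) + 16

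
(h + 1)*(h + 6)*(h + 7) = h^3 + 14*h^2 + 55*h + 42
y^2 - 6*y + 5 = (y - 5)*(y - 1)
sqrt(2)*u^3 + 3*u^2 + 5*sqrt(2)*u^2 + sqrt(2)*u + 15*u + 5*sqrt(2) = (u + 5)*(u + sqrt(2))*(sqrt(2)*u + 1)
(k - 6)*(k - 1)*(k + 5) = k^3 - 2*k^2 - 29*k + 30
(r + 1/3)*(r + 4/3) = r^2 + 5*r/3 + 4/9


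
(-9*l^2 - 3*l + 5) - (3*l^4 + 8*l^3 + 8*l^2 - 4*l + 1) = -3*l^4 - 8*l^3 - 17*l^2 + l + 4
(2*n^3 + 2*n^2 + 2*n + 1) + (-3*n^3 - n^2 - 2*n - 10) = -n^3 + n^2 - 9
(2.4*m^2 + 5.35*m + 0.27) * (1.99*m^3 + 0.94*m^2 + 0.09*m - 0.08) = 4.776*m^5 + 12.9025*m^4 + 5.7823*m^3 + 0.5433*m^2 - 0.4037*m - 0.0216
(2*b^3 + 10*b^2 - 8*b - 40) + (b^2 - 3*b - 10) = 2*b^3 + 11*b^2 - 11*b - 50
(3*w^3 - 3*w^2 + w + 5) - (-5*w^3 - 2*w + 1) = 8*w^3 - 3*w^2 + 3*w + 4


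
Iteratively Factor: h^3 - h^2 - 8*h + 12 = (h - 2)*(h^2 + h - 6) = (h - 2)^2*(h + 3)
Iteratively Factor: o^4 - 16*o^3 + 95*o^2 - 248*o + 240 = (o - 3)*(o^3 - 13*o^2 + 56*o - 80) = (o - 4)*(o - 3)*(o^2 - 9*o + 20) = (o - 4)^2*(o - 3)*(o - 5)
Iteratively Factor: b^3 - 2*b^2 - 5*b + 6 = (b - 3)*(b^2 + b - 2) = (b - 3)*(b + 2)*(b - 1)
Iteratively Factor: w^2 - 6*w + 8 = (w - 2)*(w - 4)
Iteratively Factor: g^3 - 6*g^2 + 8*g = (g)*(g^2 - 6*g + 8) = g*(g - 2)*(g - 4)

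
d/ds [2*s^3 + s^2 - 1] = 2*s*(3*s + 1)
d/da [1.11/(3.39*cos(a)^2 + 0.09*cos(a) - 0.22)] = (7.5258*cos(a) + 0.0999)*sin(a)/(3.39*cos(a)^2 + 0.09*cos(a) - 0.22)^2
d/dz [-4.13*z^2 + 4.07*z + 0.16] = 4.07 - 8.26*z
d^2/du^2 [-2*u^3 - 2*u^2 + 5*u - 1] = -12*u - 4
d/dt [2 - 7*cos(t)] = 7*sin(t)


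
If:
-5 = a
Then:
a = -5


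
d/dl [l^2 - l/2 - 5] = 2*l - 1/2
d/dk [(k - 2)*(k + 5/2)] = 2*k + 1/2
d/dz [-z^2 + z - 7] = 1 - 2*z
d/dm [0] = 0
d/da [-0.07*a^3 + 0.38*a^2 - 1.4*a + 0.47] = -0.21*a^2 + 0.76*a - 1.4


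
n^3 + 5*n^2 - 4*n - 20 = (n - 2)*(n + 2)*(n + 5)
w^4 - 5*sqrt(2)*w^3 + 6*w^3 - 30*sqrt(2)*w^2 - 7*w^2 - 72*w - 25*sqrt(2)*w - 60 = (w + 1)*(w + 5)*(w - 6*sqrt(2))*(w + sqrt(2))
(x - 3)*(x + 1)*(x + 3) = x^3 + x^2 - 9*x - 9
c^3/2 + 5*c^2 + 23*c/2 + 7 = (c/2 + 1)*(c + 1)*(c + 7)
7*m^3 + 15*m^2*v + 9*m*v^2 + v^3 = (m + v)^2*(7*m + v)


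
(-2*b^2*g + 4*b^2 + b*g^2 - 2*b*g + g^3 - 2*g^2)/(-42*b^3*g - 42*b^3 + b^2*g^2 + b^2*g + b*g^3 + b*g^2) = (-2*b^2*g + 4*b^2 + b*g^2 - 2*b*g + g^3 - 2*g^2)/(b*(-42*b^2*g - 42*b^2 + b*g^2 + b*g + g^3 + g^2))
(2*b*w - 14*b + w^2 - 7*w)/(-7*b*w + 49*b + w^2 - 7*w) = (2*b + w)/(-7*b + w)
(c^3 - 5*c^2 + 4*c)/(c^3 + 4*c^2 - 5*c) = (c - 4)/(c + 5)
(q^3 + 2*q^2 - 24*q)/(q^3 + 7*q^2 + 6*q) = (q - 4)/(q + 1)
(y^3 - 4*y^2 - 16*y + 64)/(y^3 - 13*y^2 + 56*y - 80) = (y + 4)/(y - 5)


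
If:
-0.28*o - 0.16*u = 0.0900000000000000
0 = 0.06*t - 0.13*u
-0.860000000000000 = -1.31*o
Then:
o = 0.66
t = -3.71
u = -1.71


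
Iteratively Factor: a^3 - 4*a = (a + 2)*(a^2 - 2*a) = (a - 2)*(a + 2)*(a)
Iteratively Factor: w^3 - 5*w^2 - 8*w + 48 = (w - 4)*(w^2 - w - 12) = (w - 4)^2*(w + 3)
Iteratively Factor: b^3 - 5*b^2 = (b)*(b^2 - 5*b) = b*(b - 5)*(b)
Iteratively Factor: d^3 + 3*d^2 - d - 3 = (d - 1)*(d^2 + 4*d + 3) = (d - 1)*(d + 1)*(d + 3)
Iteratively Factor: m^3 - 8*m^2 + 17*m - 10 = (m - 2)*(m^2 - 6*m + 5) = (m - 5)*(m - 2)*(m - 1)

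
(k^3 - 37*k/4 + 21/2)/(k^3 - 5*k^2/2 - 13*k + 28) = (k - 3/2)/(k - 4)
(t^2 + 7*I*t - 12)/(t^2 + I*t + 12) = (t + 3*I)/(t - 3*I)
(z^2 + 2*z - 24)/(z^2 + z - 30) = (z - 4)/(z - 5)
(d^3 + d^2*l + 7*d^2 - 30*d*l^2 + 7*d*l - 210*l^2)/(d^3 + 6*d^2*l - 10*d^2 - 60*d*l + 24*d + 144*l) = (d^2 - 5*d*l + 7*d - 35*l)/(d^2 - 10*d + 24)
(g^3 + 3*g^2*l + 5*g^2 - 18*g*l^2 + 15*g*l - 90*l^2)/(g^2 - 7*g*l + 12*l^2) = (g^2 + 6*g*l + 5*g + 30*l)/(g - 4*l)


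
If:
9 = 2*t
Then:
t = 9/2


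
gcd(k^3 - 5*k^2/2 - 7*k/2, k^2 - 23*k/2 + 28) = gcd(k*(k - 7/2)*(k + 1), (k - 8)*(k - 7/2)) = k - 7/2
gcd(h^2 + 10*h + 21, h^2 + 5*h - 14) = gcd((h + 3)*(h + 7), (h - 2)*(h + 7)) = h + 7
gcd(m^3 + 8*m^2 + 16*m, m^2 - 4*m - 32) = m + 4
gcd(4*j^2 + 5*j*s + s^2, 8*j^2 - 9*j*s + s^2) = 1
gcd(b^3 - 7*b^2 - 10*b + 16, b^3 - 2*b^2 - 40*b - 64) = b^2 - 6*b - 16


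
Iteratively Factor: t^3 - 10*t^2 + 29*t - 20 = (t - 5)*(t^2 - 5*t + 4) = (t - 5)*(t - 4)*(t - 1)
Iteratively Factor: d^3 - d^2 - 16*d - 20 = (d + 2)*(d^2 - 3*d - 10) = (d - 5)*(d + 2)*(d + 2)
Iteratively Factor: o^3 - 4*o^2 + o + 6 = (o - 3)*(o^2 - o - 2) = (o - 3)*(o + 1)*(o - 2)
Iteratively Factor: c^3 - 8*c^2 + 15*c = (c - 3)*(c^2 - 5*c) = c*(c - 3)*(c - 5)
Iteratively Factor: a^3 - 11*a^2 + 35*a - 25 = (a - 5)*(a^2 - 6*a + 5) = (a - 5)^2*(a - 1)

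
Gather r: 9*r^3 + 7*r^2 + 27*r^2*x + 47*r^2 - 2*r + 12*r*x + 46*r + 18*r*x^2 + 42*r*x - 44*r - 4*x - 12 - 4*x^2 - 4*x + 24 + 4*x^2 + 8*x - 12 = 9*r^3 + r^2*(27*x + 54) + r*(18*x^2 + 54*x)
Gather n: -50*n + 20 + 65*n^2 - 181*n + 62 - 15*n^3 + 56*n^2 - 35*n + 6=-15*n^3 + 121*n^2 - 266*n + 88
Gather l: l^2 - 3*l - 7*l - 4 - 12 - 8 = l^2 - 10*l - 24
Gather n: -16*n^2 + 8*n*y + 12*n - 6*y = -16*n^2 + n*(8*y + 12) - 6*y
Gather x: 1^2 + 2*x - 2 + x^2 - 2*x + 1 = x^2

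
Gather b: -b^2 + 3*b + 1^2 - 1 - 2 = -b^2 + 3*b - 2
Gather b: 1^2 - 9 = -8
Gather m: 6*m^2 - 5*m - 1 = 6*m^2 - 5*m - 1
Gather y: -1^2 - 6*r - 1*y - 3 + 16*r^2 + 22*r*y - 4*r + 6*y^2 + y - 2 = 16*r^2 + 22*r*y - 10*r + 6*y^2 - 6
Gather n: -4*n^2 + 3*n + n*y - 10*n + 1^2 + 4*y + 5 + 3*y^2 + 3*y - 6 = -4*n^2 + n*(y - 7) + 3*y^2 + 7*y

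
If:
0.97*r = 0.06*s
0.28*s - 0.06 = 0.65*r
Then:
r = 0.02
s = 0.25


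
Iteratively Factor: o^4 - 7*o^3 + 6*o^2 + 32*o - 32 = (o + 2)*(o^3 - 9*o^2 + 24*o - 16) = (o - 4)*(o + 2)*(o^2 - 5*o + 4) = (o - 4)*(o - 1)*(o + 2)*(o - 4)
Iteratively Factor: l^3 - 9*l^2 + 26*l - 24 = (l - 4)*(l^2 - 5*l + 6) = (l - 4)*(l - 3)*(l - 2)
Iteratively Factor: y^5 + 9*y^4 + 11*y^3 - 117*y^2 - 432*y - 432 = (y - 4)*(y^4 + 13*y^3 + 63*y^2 + 135*y + 108) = (y - 4)*(y + 3)*(y^3 + 10*y^2 + 33*y + 36) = (y - 4)*(y + 3)^2*(y^2 + 7*y + 12) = (y - 4)*(y + 3)^2*(y + 4)*(y + 3)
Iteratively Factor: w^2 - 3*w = (w - 3)*(w)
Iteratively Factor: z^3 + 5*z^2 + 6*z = (z + 3)*(z^2 + 2*z) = z*(z + 3)*(z + 2)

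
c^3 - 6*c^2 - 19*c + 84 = (c - 7)*(c - 3)*(c + 4)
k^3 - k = k*(k - 1)*(k + 1)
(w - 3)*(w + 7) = w^2 + 4*w - 21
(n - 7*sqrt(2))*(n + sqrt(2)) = n^2 - 6*sqrt(2)*n - 14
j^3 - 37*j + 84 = (j - 4)*(j - 3)*(j + 7)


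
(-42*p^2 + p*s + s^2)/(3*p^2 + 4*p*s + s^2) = (-42*p^2 + p*s + s^2)/(3*p^2 + 4*p*s + s^2)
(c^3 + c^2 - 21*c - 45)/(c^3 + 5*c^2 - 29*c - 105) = (c + 3)/(c + 7)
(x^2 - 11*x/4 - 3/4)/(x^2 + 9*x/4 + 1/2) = (x - 3)/(x + 2)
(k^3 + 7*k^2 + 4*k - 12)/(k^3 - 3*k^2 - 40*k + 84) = (k^2 + k - 2)/(k^2 - 9*k + 14)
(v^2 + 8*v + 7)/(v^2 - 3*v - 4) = (v + 7)/(v - 4)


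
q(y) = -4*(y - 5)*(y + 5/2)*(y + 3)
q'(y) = -4*(y - 5)*(y + 5/2) - 4*(y - 5)*(y + 3) - 4*(y + 5/2)*(y + 3)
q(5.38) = -100.37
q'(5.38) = -288.85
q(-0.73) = 92.09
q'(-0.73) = 76.53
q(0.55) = 192.73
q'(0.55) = 74.17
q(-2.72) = -1.90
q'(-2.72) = 2.10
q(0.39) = 180.66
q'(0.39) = 76.61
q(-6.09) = 492.09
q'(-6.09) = -340.70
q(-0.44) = 114.75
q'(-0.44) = 79.44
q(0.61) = 197.15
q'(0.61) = 73.09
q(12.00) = -6090.00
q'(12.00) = -1696.00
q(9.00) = -2208.00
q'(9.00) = -928.00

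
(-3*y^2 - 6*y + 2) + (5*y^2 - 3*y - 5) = 2*y^2 - 9*y - 3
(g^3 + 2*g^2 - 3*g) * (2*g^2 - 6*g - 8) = 2*g^5 - 2*g^4 - 26*g^3 + 2*g^2 + 24*g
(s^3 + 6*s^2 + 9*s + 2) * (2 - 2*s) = -2*s^4 - 10*s^3 - 6*s^2 + 14*s + 4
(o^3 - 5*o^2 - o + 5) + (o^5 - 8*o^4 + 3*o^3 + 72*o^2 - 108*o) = o^5 - 8*o^4 + 4*o^3 + 67*o^2 - 109*o + 5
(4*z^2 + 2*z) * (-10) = -40*z^2 - 20*z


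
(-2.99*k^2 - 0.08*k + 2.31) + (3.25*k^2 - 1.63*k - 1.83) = 0.26*k^2 - 1.71*k + 0.48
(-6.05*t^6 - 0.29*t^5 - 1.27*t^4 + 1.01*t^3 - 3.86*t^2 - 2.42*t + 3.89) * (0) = 0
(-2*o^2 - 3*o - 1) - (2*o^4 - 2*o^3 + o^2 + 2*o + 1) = -2*o^4 + 2*o^3 - 3*o^2 - 5*o - 2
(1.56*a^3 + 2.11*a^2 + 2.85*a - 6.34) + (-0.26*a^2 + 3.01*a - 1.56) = 1.56*a^3 + 1.85*a^2 + 5.86*a - 7.9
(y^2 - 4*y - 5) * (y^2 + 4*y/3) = y^4 - 8*y^3/3 - 31*y^2/3 - 20*y/3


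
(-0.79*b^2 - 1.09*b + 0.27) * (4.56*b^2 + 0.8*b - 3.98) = -3.6024*b^4 - 5.6024*b^3 + 3.5034*b^2 + 4.5542*b - 1.0746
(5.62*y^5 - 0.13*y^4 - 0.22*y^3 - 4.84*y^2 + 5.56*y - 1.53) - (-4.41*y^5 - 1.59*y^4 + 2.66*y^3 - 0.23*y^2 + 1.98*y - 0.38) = 10.03*y^5 + 1.46*y^4 - 2.88*y^3 - 4.61*y^2 + 3.58*y - 1.15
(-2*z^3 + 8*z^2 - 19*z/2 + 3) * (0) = 0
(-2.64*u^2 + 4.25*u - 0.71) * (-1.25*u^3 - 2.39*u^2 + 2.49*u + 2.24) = 3.3*u^5 + 0.997100000000001*u^4 - 15.8436*u^3 + 6.3658*u^2 + 7.7521*u - 1.5904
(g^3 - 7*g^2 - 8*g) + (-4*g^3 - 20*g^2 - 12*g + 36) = -3*g^3 - 27*g^2 - 20*g + 36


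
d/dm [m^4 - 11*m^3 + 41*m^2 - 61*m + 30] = 4*m^3 - 33*m^2 + 82*m - 61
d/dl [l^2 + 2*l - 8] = 2*l + 2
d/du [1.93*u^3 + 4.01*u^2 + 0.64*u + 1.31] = 5.79*u^2 + 8.02*u + 0.64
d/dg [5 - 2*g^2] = -4*g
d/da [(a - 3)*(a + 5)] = 2*a + 2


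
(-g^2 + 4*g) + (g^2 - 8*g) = -4*g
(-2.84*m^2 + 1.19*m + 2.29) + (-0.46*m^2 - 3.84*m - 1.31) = -3.3*m^2 - 2.65*m + 0.98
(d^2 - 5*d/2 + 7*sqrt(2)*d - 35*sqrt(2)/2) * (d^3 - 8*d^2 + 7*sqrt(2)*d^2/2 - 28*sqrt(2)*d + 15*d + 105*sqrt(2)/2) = d^5 - 21*d^4/2 + 21*sqrt(2)*d^4/2 - 441*sqrt(2)*d^3/4 + 84*d^3 - 552*d^2 + 735*sqrt(2)*d^2/2 - 1575*sqrt(2)*d/4 + 1715*d - 3675/2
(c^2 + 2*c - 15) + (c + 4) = c^2 + 3*c - 11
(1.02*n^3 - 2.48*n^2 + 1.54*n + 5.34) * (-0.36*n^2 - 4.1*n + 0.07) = -0.3672*n^5 - 3.2892*n^4 + 9.685*n^3 - 8.41*n^2 - 21.7862*n + 0.3738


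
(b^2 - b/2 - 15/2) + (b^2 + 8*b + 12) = 2*b^2 + 15*b/2 + 9/2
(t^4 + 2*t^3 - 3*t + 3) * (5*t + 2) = 5*t^5 + 12*t^4 + 4*t^3 - 15*t^2 + 9*t + 6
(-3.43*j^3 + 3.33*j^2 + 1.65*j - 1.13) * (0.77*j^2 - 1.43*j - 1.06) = -2.6411*j^5 + 7.469*j^4 + 0.1444*j^3 - 6.7594*j^2 - 0.1331*j + 1.1978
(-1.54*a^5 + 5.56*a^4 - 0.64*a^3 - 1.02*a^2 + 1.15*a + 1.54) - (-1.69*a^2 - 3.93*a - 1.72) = -1.54*a^5 + 5.56*a^4 - 0.64*a^3 + 0.67*a^2 + 5.08*a + 3.26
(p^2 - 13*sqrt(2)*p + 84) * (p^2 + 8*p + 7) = p^4 - 13*sqrt(2)*p^3 + 8*p^3 - 104*sqrt(2)*p^2 + 91*p^2 - 91*sqrt(2)*p + 672*p + 588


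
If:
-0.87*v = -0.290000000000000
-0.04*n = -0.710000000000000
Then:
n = 17.75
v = 0.33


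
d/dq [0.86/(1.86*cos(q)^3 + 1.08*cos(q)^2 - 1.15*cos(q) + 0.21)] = (4.7988*cos(q)^2 + 1.8576*cos(q) - 0.989)*sin(q)/(1.86*cos(q)^3 + 1.08*cos(q)^2 - 1.15*cos(q) + 0.21)^2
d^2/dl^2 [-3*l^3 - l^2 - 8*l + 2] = -18*l - 2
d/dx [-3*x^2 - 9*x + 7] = -6*x - 9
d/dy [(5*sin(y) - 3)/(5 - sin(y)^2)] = (5*sin(y)^2 - 6*sin(y) + 25)*cos(y)/(sin(y)^2 - 5)^2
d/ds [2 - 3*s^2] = -6*s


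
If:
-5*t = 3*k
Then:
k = -5*t/3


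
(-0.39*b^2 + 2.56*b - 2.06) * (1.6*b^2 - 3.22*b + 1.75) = -0.624*b^4 + 5.3518*b^3 - 12.2217*b^2 + 11.1132*b - 3.605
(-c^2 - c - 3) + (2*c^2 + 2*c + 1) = c^2 + c - 2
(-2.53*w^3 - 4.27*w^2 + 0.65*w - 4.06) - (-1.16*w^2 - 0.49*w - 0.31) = -2.53*w^3 - 3.11*w^2 + 1.14*w - 3.75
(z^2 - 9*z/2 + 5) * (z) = z^3 - 9*z^2/2 + 5*z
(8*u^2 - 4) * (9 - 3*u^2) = -24*u^4 + 84*u^2 - 36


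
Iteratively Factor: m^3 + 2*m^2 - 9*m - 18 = (m + 2)*(m^2 - 9) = (m + 2)*(m + 3)*(m - 3)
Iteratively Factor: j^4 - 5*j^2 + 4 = (j + 1)*(j^3 - j^2 - 4*j + 4) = (j - 1)*(j + 1)*(j^2 - 4) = (j - 2)*(j - 1)*(j + 1)*(j + 2)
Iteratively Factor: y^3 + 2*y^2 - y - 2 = (y - 1)*(y^2 + 3*y + 2) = (y - 1)*(y + 1)*(y + 2)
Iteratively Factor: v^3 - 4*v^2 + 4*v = (v)*(v^2 - 4*v + 4) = v*(v - 2)*(v - 2)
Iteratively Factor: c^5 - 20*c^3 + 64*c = (c + 2)*(c^4 - 2*c^3 - 16*c^2 + 32*c) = (c - 2)*(c + 2)*(c^3 - 16*c) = (c - 4)*(c - 2)*(c + 2)*(c^2 + 4*c) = c*(c - 4)*(c - 2)*(c + 2)*(c + 4)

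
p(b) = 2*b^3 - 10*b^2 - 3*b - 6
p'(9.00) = 303.00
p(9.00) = 615.00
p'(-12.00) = 1101.00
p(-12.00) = -4866.00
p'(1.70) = -19.66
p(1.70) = -30.17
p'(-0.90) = 19.86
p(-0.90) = -12.86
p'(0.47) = -11.07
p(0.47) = -9.41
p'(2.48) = -15.70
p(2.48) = -44.44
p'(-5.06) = 251.82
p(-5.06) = -505.96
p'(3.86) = 9.20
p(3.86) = -51.55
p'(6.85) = 141.54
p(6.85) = 147.06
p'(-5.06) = 251.82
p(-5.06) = -505.96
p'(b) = 6*b^2 - 20*b - 3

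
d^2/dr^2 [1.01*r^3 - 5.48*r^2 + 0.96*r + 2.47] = 6.06*r - 10.96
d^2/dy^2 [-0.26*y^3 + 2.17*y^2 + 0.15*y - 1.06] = 4.34 - 1.56*y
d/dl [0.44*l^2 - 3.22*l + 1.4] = 0.88*l - 3.22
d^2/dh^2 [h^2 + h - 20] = 2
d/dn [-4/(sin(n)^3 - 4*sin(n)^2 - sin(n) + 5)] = 4*(3*sin(n)^2 - 8*sin(n) - 1)*cos(n)/(-sin(n)*cos(n)^2 + 4*cos(n)^2 + 1)^2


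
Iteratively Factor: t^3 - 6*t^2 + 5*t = (t - 1)*(t^2 - 5*t) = t*(t - 1)*(t - 5)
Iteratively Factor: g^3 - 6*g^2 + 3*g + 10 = (g + 1)*(g^2 - 7*g + 10) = (g - 2)*(g + 1)*(g - 5)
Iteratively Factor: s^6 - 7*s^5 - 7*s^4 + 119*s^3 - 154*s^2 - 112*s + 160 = (s - 5)*(s^5 - 2*s^4 - 17*s^3 + 34*s^2 + 16*s - 32) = (s - 5)*(s - 4)*(s^4 + 2*s^3 - 9*s^2 - 2*s + 8) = (s - 5)*(s - 4)*(s + 4)*(s^3 - 2*s^2 - s + 2) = (s - 5)*(s - 4)*(s - 2)*(s + 4)*(s^2 - 1) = (s - 5)*(s - 4)*(s - 2)*(s + 1)*(s + 4)*(s - 1)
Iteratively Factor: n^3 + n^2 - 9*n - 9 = (n + 3)*(n^2 - 2*n - 3) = (n - 3)*(n + 3)*(n + 1)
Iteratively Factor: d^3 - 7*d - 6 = (d + 2)*(d^2 - 2*d - 3) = (d + 1)*(d + 2)*(d - 3)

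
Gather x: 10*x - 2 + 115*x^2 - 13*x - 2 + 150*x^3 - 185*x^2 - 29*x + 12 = 150*x^3 - 70*x^2 - 32*x + 8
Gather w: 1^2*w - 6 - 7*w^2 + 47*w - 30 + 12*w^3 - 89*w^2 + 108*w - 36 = 12*w^3 - 96*w^2 + 156*w - 72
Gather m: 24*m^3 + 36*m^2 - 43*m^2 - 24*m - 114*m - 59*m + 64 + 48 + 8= 24*m^3 - 7*m^2 - 197*m + 120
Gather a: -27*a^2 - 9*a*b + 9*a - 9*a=-27*a^2 - 9*a*b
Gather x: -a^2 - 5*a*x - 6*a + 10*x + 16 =-a^2 - 6*a + x*(10 - 5*a) + 16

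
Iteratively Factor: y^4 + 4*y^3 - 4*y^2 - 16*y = (y + 4)*(y^3 - 4*y) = y*(y + 4)*(y^2 - 4) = y*(y + 2)*(y + 4)*(y - 2)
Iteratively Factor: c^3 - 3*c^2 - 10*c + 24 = (c + 3)*(c^2 - 6*c + 8) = (c - 4)*(c + 3)*(c - 2)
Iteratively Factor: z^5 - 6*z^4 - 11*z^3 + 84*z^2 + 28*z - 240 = (z - 5)*(z^4 - z^3 - 16*z^2 + 4*z + 48) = (z - 5)*(z + 2)*(z^3 - 3*z^2 - 10*z + 24) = (z - 5)*(z + 2)*(z + 3)*(z^2 - 6*z + 8) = (z - 5)*(z - 2)*(z + 2)*(z + 3)*(z - 4)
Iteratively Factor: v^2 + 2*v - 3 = (v + 3)*(v - 1)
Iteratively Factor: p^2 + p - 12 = (p - 3)*(p + 4)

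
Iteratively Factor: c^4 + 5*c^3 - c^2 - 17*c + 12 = (c - 1)*(c^3 + 6*c^2 + 5*c - 12) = (c - 1)*(c + 3)*(c^2 + 3*c - 4) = (c - 1)^2*(c + 3)*(c + 4)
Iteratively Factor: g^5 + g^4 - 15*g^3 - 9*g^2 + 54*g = (g - 2)*(g^4 + 3*g^3 - 9*g^2 - 27*g) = (g - 2)*(g + 3)*(g^3 - 9*g) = g*(g - 2)*(g + 3)*(g^2 - 9) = g*(g - 2)*(g + 3)^2*(g - 3)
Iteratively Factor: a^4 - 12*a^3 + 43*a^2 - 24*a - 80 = (a - 5)*(a^3 - 7*a^2 + 8*a + 16) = (a - 5)*(a + 1)*(a^2 - 8*a + 16) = (a - 5)*(a - 4)*(a + 1)*(a - 4)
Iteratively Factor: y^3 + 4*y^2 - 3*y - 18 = (y + 3)*(y^2 + y - 6) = (y + 3)^2*(y - 2)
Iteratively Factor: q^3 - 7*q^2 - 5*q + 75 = (q - 5)*(q^2 - 2*q - 15) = (q - 5)^2*(q + 3)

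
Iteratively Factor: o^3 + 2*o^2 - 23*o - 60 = (o + 4)*(o^2 - 2*o - 15) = (o + 3)*(o + 4)*(o - 5)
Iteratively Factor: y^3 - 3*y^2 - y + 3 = (y + 1)*(y^2 - 4*y + 3) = (y - 1)*(y + 1)*(y - 3)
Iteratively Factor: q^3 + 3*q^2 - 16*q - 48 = (q + 3)*(q^2 - 16) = (q - 4)*(q + 3)*(q + 4)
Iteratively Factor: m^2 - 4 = (m - 2)*(m + 2)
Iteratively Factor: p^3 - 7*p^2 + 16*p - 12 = (p - 2)*(p^2 - 5*p + 6) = (p - 2)^2*(p - 3)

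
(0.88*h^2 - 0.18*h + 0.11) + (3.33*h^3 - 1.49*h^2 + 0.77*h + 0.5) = 3.33*h^3 - 0.61*h^2 + 0.59*h + 0.61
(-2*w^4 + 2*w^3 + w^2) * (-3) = 6*w^4 - 6*w^3 - 3*w^2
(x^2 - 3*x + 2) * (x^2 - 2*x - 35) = x^4 - 5*x^3 - 27*x^2 + 101*x - 70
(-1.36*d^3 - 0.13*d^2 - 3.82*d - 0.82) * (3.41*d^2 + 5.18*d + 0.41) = -4.6376*d^5 - 7.4881*d^4 - 14.2572*d^3 - 22.6371*d^2 - 5.8138*d - 0.3362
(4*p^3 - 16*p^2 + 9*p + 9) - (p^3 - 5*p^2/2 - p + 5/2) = 3*p^3 - 27*p^2/2 + 10*p + 13/2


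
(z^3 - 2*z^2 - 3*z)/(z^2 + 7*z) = (z^2 - 2*z - 3)/(z + 7)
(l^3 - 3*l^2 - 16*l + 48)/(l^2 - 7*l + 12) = l + 4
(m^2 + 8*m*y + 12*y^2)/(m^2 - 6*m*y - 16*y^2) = (-m - 6*y)/(-m + 8*y)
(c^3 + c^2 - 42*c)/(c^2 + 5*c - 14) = c*(c - 6)/(c - 2)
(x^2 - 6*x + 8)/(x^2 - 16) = (x - 2)/(x + 4)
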